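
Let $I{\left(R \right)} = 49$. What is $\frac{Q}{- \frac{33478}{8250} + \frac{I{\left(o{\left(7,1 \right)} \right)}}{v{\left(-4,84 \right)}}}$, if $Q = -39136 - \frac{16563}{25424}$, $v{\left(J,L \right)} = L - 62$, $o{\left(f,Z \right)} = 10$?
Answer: $\frac{373128835125}{17453576} \approx 21378.0$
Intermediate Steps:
$v{\left(J,L \right)} = -62 + L$
$Q = - \frac{995010227}{25424}$ ($Q = -39136 - 16563 \cdot \frac{1}{25424} = -39136 - \frac{16563}{25424} = - \frac{995010227}{25424} \approx -39137.0$)
$\frac{Q}{- \frac{33478}{8250} + \frac{I{\left(o{\left(7,1 \right)} \right)}}{v{\left(-4,84 \right)}}} = - \frac{995010227}{25424 \left(- \frac{33478}{8250} + \frac{49}{-62 + 84}\right)} = - \frac{995010227}{25424 \left(\left(-33478\right) \frac{1}{8250} + \frac{49}{22}\right)} = - \frac{995010227}{25424 \left(- \frac{16739}{4125} + 49 \cdot \frac{1}{22}\right)} = - \frac{995010227}{25424 \left(- \frac{16739}{4125} + \frac{49}{22}\right)} = - \frac{995010227}{25424 \left(- \frac{1373}{750}\right)} = \left(- \frac{995010227}{25424}\right) \left(- \frac{750}{1373}\right) = \frac{373128835125}{17453576}$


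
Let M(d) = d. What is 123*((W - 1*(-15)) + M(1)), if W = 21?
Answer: 4551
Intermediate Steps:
123*((W - 1*(-15)) + M(1)) = 123*((21 - 1*(-15)) + 1) = 123*((21 + 15) + 1) = 123*(36 + 1) = 123*37 = 4551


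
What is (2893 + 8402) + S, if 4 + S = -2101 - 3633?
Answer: 5557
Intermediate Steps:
S = -5738 (S = -4 + (-2101 - 3633) = -4 - 5734 = -5738)
(2893 + 8402) + S = (2893 + 8402) - 5738 = 11295 - 5738 = 5557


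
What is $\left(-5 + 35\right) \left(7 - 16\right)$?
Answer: $-270$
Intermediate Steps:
$\left(-5 + 35\right) \left(7 - 16\right) = 30 \left(-9\right) = -270$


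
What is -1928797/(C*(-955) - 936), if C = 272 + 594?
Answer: 1928797/827966 ≈ 2.3296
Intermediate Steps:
C = 866
-1928797/(C*(-955) - 936) = -1928797/(866*(-955) - 936) = -1928797/(-827030 - 936) = -1928797/(-827966) = -1928797*(-1/827966) = 1928797/827966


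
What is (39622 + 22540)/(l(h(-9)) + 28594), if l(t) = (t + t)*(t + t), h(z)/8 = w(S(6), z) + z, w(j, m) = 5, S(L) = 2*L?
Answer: 31081/16345 ≈ 1.9016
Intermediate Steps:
h(z) = 40 + 8*z (h(z) = 8*(5 + z) = 40 + 8*z)
l(t) = 4*t**2 (l(t) = (2*t)*(2*t) = 4*t**2)
(39622 + 22540)/(l(h(-9)) + 28594) = (39622 + 22540)/(4*(40 + 8*(-9))**2 + 28594) = 62162/(4*(40 - 72)**2 + 28594) = 62162/(4*(-32)**2 + 28594) = 62162/(4*1024 + 28594) = 62162/(4096 + 28594) = 62162/32690 = 62162*(1/32690) = 31081/16345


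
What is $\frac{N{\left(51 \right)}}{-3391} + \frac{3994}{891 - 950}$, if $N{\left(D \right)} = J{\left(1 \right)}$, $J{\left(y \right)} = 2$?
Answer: $- \frac{13543772}{200069} \approx -67.696$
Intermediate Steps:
$N{\left(D \right)} = 2$
$\frac{N{\left(51 \right)}}{-3391} + \frac{3994}{891 - 950} = \frac{2}{-3391} + \frac{3994}{891 - 950} = 2 \left(- \frac{1}{3391}\right) + \frac{3994}{-59} = - \frac{2}{3391} + 3994 \left(- \frac{1}{59}\right) = - \frac{2}{3391} - \frac{3994}{59} = - \frac{13543772}{200069}$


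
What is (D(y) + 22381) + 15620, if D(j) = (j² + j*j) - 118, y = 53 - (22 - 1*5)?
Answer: 40475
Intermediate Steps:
y = 36 (y = 53 - (22 - 5) = 53 - 1*17 = 53 - 17 = 36)
D(j) = -118 + 2*j² (D(j) = (j² + j²) - 118 = 2*j² - 118 = -118 + 2*j²)
(D(y) + 22381) + 15620 = ((-118 + 2*36²) + 22381) + 15620 = ((-118 + 2*1296) + 22381) + 15620 = ((-118 + 2592) + 22381) + 15620 = (2474 + 22381) + 15620 = 24855 + 15620 = 40475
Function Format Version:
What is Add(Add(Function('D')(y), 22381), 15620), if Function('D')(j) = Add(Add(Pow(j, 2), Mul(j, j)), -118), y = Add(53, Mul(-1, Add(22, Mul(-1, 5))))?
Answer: 40475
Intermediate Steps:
y = 36 (y = Add(53, Mul(-1, Add(22, -5))) = Add(53, Mul(-1, 17)) = Add(53, -17) = 36)
Function('D')(j) = Add(-118, Mul(2, Pow(j, 2))) (Function('D')(j) = Add(Add(Pow(j, 2), Pow(j, 2)), -118) = Add(Mul(2, Pow(j, 2)), -118) = Add(-118, Mul(2, Pow(j, 2))))
Add(Add(Function('D')(y), 22381), 15620) = Add(Add(Add(-118, Mul(2, Pow(36, 2))), 22381), 15620) = Add(Add(Add(-118, Mul(2, 1296)), 22381), 15620) = Add(Add(Add(-118, 2592), 22381), 15620) = Add(Add(2474, 22381), 15620) = Add(24855, 15620) = 40475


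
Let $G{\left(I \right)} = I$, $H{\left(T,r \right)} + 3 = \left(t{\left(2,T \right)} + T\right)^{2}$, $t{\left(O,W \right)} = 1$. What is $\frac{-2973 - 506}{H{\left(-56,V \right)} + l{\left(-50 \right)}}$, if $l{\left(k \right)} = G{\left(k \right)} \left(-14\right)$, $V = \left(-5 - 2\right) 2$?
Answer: $- \frac{3479}{3722} \approx -0.93471$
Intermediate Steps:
$V = -14$ ($V = \left(-7\right) 2 = -14$)
$H{\left(T,r \right)} = -3 + \left(1 + T\right)^{2}$
$l{\left(k \right)} = - 14 k$ ($l{\left(k \right)} = k \left(-14\right) = - 14 k$)
$\frac{-2973 - 506}{H{\left(-56,V \right)} + l{\left(-50 \right)}} = \frac{-2973 - 506}{\left(-3 + \left(1 - 56\right)^{2}\right) - -700} = - \frac{3479}{\left(-3 + \left(-55\right)^{2}\right) + 700} = - \frac{3479}{\left(-3 + 3025\right) + 700} = - \frac{3479}{3022 + 700} = - \frac{3479}{3722}$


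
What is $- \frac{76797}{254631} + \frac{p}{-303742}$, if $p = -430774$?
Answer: $\frac{14393656670}{12890354867} \approx 1.1166$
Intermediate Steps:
$- \frac{76797}{254631} + \frac{p}{-303742} = - \frac{76797}{254631} - \frac{430774}{-303742} = \left(-76797\right) \frac{1}{254631} - - \frac{215387}{151871} = - \frac{25599}{84877} + \frac{215387}{151871} = \frac{14393656670}{12890354867}$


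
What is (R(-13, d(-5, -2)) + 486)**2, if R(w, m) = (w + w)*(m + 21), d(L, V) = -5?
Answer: 4900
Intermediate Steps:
R(w, m) = 2*w*(21 + m) (R(w, m) = (2*w)*(21 + m) = 2*w*(21 + m))
(R(-13, d(-5, -2)) + 486)**2 = (2*(-13)*(21 - 5) + 486)**2 = (2*(-13)*16 + 486)**2 = (-416 + 486)**2 = 70**2 = 4900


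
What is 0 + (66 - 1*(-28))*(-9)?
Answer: -846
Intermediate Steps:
0 + (66 - 1*(-28))*(-9) = 0 + (66 + 28)*(-9) = 0 + 94*(-9) = 0 - 846 = -846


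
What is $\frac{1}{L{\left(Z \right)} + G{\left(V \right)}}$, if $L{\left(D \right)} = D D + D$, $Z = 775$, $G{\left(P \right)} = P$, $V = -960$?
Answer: $\frac{1}{600440} \approx 1.6654 \cdot 10^{-6}$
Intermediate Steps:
$L{\left(D \right)} = D + D^{2}$ ($L{\left(D \right)} = D^{2} + D = D + D^{2}$)
$\frac{1}{L{\left(Z \right)} + G{\left(V \right)}} = \frac{1}{775 \left(1 + 775\right) - 960} = \frac{1}{775 \cdot 776 - 960} = \frac{1}{601400 - 960} = \frac{1}{600440}$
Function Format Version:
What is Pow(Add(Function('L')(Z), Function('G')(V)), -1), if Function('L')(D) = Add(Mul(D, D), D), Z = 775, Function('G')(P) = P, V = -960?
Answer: Rational(1, 600440) ≈ 1.6654e-6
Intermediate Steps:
Function('L')(D) = Add(D, Pow(D, 2)) (Function('L')(D) = Add(Pow(D, 2), D) = Add(D, Pow(D, 2)))
Pow(Add(Function('L')(Z), Function('G')(V)), -1) = Pow(Add(Mul(775, Add(1, 775)), -960), -1) = Pow(Add(Mul(775, 776), -960), -1) = Pow(Add(601400, -960), -1) = Pow(600440, -1) = Rational(1, 600440)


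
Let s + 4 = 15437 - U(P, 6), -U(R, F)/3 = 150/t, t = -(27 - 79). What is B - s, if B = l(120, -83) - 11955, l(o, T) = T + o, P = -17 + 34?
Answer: -711351/26 ≈ -27360.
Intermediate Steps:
t = 52 (t = -1*(-52) = 52)
P = 17
U(R, F) = -225/26 (U(R, F) = -450/52 = -3*75/26 = -225/26)
B = -11918 (B = (-83 + 120) - 11955 = 37 - 11955 = -11918)
s = 401483/26 (s = -4 + (15437 - 1*(-225/26)) = -4 + (15437 + 225/26) = -4 + 401587/26 = 401483/26 ≈ 15442.)
B - s = -11918 - 1*401483/26 = -11918 - 401483/26 = -711351/26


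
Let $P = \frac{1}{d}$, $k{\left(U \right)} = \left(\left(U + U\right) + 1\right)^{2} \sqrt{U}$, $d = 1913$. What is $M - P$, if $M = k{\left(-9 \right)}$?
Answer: $- \frac{1}{1913} + 867 i \approx -0.00052274 + 867.0 i$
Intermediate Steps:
$k{\left(U \right)} = \sqrt{U} \left(1 + 2 U\right)^{2}$ ($k{\left(U \right)} = \left(2 U + 1\right)^{2} \sqrt{U} = \left(1 + 2 U\right)^{2} \sqrt{U} = \sqrt{U} \left(1 + 2 U\right)^{2}$)
$P = \frac{1}{1913} \approx 0.00052274$
$M = 867 i$ ($M = \sqrt{-9} \left(1 + 2 \left(-9\right)\right)^{2} = 3 i \left(1 - 18\right)^{2} = 3 i \left(-17\right)^{2} = 3 i 289 = 867 i \approx 867.0 i$)
$M - P = 867 i - \frac{1}{1913} = - \frac{1}{1913} + 867 i$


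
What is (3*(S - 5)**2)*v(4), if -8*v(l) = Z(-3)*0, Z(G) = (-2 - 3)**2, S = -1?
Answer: 0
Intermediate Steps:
Z(G) = 25 (Z(G) = (-5)**2 = 25)
v(l) = 0 (v(l) = -25*0/8 = -1/8*0 = 0)
(3*(S - 5)**2)*v(4) = (3*(-1 - 5)**2)*0 = (3*(-6)**2)*0 = (3*36)*0 = 108*0 = 0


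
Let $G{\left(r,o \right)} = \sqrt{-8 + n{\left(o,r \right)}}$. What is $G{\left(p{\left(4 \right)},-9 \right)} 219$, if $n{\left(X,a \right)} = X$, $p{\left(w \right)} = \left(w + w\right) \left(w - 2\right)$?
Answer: $219 i \sqrt{17} \approx 902.96 i$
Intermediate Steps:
$p{\left(w \right)} = 2 w \left(-2 + w\right)$
$G{\left(r,o \right)} = \sqrt{-8 + o}$
$G{\left(p{\left(4 \right)},-9 \right)} 219 = \sqrt{-8 - 9} \cdot 219 = \sqrt{-17} \cdot 219 = i \sqrt{17} \cdot 219 = 219 i \sqrt{17}$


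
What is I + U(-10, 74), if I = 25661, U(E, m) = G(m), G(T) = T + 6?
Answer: 25741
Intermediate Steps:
G(T) = 6 + T
U(E, m) = 6 + m
I + U(-10, 74) = 25661 + (6 + 74) = 25661 + 80 = 25741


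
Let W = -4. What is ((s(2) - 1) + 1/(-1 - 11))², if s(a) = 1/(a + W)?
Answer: 361/144 ≈ 2.5069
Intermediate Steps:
s(a) = 1/(-4 + a) (s(a) = 1/(a - 4) = 1/(-4 + a))
((s(2) - 1) + 1/(-1 - 11))² = ((1/(-4 + 2) - 1) + 1/(-1 - 11))² = ((1/(-2) - 1) + 1/(-12))² = ((-½ - 1) - 1/12)² = (-3/2 - 1/12)² = (-19/12)² = 361/144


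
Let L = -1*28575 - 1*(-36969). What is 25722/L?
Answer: 4287/1399 ≈ 3.0643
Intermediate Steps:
L = 8394 (L = -28575 + 36969 = 8394)
25722/L = 25722/8394 = 25722*(1/8394) = 4287/1399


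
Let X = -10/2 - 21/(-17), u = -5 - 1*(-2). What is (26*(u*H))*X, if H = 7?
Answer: 34944/17 ≈ 2055.5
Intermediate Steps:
u = -3 (u = -5 + 2 = -3)
X = -64/17 (X = -10*1/2 - 21*(-1/17) = -5 + 21/17 = -64/17 ≈ -3.7647)
(26*(u*H))*X = (26*(-3*7))*(-64/17) = (26*(-21))*(-64/17) = -546*(-64/17) = 34944/17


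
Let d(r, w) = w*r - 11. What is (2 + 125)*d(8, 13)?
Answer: 11811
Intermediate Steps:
d(r, w) = -11 + r*w (d(r, w) = r*w - 11 = -11 + r*w)
(2 + 125)*d(8, 13) = (2 + 125)*(-11 + 8*13) = 127*(-11 + 104) = 127*93 = 11811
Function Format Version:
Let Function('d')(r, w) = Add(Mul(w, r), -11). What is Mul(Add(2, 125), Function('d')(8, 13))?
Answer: 11811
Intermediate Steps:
Function('d')(r, w) = Add(-11, Mul(r, w)) (Function('d')(r, w) = Add(Mul(r, w), -11) = Add(-11, Mul(r, w)))
Mul(Add(2, 125), Function('d')(8, 13)) = Mul(Add(2, 125), Add(-11, Mul(8, 13))) = Mul(127, Add(-11, 104)) = Mul(127, 93) = 11811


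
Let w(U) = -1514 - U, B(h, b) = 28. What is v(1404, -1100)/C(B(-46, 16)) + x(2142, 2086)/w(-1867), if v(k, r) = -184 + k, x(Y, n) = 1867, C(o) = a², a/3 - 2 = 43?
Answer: 6891347/1286685 ≈ 5.3559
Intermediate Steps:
a = 135 (a = 6 + 3*43 = 6 + 129 = 135)
C(o) = 18225 (C(o) = 135² = 18225)
v(1404, -1100)/C(B(-46, 16)) + x(2142, 2086)/w(-1867) = (-184 + 1404)/18225 + 1867/(-1514 - 1*(-1867)) = 1220*(1/18225) + 1867/(-1514 + 1867) = 244/3645 + 1867/353 = 6891347/1286685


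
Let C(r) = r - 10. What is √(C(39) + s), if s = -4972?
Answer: I*√4943 ≈ 70.307*I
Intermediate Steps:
C(r) = -10 + r
√(C(39) + s) = √((-10 + 39) - 4972) = √(29 - 4972) = √(-4943) = I*√4943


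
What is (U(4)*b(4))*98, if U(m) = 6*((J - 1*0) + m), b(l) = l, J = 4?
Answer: 18816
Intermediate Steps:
U(m) = 24 + 6*m (U(m) = 6*((4 - 1*0) + m) = 6*((4 + 0) + m) = 6*(4 + m) = 24 + 6*m)
(U(4)*b(4))*98 = ((24 + 6*4)*4)*98 = ((24 + 24)*4)*98 = (48*4)*98 = 192*98 = 18816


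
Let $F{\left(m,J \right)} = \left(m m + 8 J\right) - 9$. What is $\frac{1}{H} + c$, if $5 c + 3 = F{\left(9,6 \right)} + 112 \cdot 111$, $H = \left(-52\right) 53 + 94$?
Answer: $\frac{33405433}{13310} \approx 2509.8$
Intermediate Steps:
$F{\left(m,J \right)} = -9 + m^{2} + 8 J$ ($F{\left(m,J \right)} = \left(m^{2} + 8 J\right) - 9 = -9 + m^{2} + 8 J$)
$H = -2662$ ($H = -2756 + 94 = -2662$)
$c = \frac{12549}{5}$ ($c = - \frac{3}{5} + \frac{\left(-9 + 9^{2} + 8 \cdot 6\right) + 112 \cdot 111}{5} = - \frac{3}{5} + \frac{\left(-9 + 81 + 48\right) + 12432}{5} = - \frac{3}{5} + \frac{120 + 12432}{5} = - \frac{3}{5} + \frac{1}{5} \cdot 12552 = - \frac{3}{5} + \frac{12552}{5} = \frac{12549}{5} \approx 2509.8$)
$\frac{1}{H} + c = \frac{1}{-2662} + \frac{12549}{5} = - \frac{1}{2662} + \frac{12549}{5} = \frac{33405433}{13310}$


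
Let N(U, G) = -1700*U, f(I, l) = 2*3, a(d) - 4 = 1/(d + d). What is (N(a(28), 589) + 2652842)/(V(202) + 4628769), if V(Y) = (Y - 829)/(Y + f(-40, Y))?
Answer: 3852592952/6739483275 ≈ 0.57164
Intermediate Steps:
a(d) = 4 + 1/(2*d) (a(d) = 4 + 1/(d + d) = 4 + 1/(2*d))
f(I, l) = 6
V(Y) = (-829 + Y)/(6 + Y) (V(Y) = (Y - 829)/(Y + 6) = (-829 + Y)/(6 + Y))
(N(a(28), 589) + 2652842)/(V(202) + 4628769) = (-1700*(4 + (½)/28) + 2652842)/((-829 + 202)/(6 + 202) + 4628769) = (-1700*(4 + (½)*(1/28)) + 2652842)/(-627/208 + 4628769) = (-1700*(4 + 1/56) + 2652842)/((1/208)*(-627) + 4628769) = (-1700*225/56 + 2652842)/(-627/208 + 4628769) = (-95625/14 + 2652842)/(962783325/208) = (37044163/14)*(208/962783325) = 3852592952/6739483275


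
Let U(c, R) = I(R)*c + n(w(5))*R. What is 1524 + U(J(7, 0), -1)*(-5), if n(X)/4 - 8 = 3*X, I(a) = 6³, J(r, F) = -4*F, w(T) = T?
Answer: 1984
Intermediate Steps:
I(a) = 216
n(X) = 32 + 12*X (n(X) = 32 + 4*(3*X) = 32 + 12*X)
U(c, R) = 92*R + 216*c (U(c, R) = 216*c + (32 + 12*5)*R = 216*c + (32 + 60)*R = 216*c + 92*R = 92*R + 216*c)
1524 + U(J(7, 0), -1)*(-5) = 1524 + (92*(-1) + 216*(-4*0))*(-5) = 1524 + (-92 + 216*0)*(-5) = 1524 + (-92 + 0)*(-5) = 1524 - 92*(-5) = 1524 + 460 = 1984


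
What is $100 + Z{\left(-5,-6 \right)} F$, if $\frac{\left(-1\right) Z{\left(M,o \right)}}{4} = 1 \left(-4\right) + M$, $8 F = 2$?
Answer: $109$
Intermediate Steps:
$F = \frac{1}{4}$ ($F = \frac{1}{8} \cdot 2 = \frac{1}{4} \approx 0.25$)
$Z{\left(M,o \right)} = 16 - 4 M$ ($Z{\left(M,o \right)} = - 4 \left(1 \left(-4\right) + M\right) = - 4 \left(-4 + M\right) = 16 - 4 M$)
$100 + Z{\left(-5,-6 \right)} F = 100 + \left(16 - -20\right) \frac{1}{4} = 100 + \left(16 + 20\right) \frac{1}{4} = 100 + 36 \cdot \frac{1}{4} = 100 + 9 = 109$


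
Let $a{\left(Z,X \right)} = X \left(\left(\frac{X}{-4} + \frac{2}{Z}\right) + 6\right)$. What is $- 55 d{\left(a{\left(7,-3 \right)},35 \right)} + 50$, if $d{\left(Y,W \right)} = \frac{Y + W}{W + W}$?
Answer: $\frac{15321}{392} \approx 39.084$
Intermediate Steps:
$a{\left(Z,X \right)} = X \left(6 + \frac{2}{Z} - \frac{X}{4}\right)$ ($a{\left(Z,X \right)} = X \left(\left(X \left(- \frac{1}{4}\right) + \frac{2}{Z}\right) + 6\right) = X \left(\left(- \frac{X}{4} + \frac{2}{Z}\right) + 6\right) = X \left(\left(\frac{2}{Z} - \frac{X}{4}\right) + 6\right) = X \left(6 + \frac{2}{Z} - \frac{X}{4}\right)$)
$d{\left(Y,W \right)} = \frac{W + Y}{2 W}$
$- 55 d{\left(a{\left(7,-3 \right)},35 \right)} + 50 = - 55 \frac{35 - - \frac{3 \left(-8 + 7 \left(-24 - 3\right)\right)}{4 \cdot 7}}{2 \cdot 35} + 50 = - 55 \cdot \frac{1}{2} \cdot \frac{1}{35} \left(35 - \left(- \frac{3}{4}\right) \frac{1}{7} \left(-8 + 7 \left(-27\right)\right)\right) + 50 = - 55 \cdot \frac{1}{2} \cdot \frac{1}{35} \left(35 - \left(- \frac{3}{4}\right) \frac{1}{7} \left(-8 - 189\right)\right) + 50 = - 55 \cdot \frac{1}{2} \cdot \frac{1}{35} \left(35 - \left(- \frac{3}{4}\right) \frac{1}{7} \left(-197\right)\right) + 50 = - 55 \cdot \frac{1}{2} \cdot \frac{1}{35} \left(35 - \frac{591}{28}\right) + 50 = - 55 \cdot \frac{1}{2} \cdot \frac{1}{35} \cdot \frac{389}{28} + 50 = \left(-55\right) \frac{389}{1960} + 50 = - \frac{4279}{392} + 50 = \frac{15321}{392}$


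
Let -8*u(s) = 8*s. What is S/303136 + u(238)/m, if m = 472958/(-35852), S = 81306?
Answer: 656261477171/35842649072 ≈ 18.310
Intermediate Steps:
u(s) = -s
m = -236479/17926 (m = 472958*(-1/35852) = -236479/17926 ≈ -13.192)
S/303136 + u(238)/m = 81306/303136 + (-1*238)/(-236479/17926) = 81306*(1/303136) - 238*(-17926/236479) = 40653/151568 + 4266388/236479 = 656261477171/35842649072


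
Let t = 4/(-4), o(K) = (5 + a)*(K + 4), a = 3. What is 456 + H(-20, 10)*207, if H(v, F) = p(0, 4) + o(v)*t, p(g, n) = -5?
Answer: 25917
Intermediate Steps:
o(K) = 32 + 8*K (o(K) = (5 + 3)*(K + 4) = 8*(4 + K) = 32 + 8*K)
t = -1 (t = 4*(-¼) = -1)
H(v, F) = -37 - 8*v (H(v, F) = -5 + (32 + 8*v)*(-1) = -5 + (-32 - 8*v) = -37 - 8*v)
456 + H(-20, 10)*207 = 456 + (-37 - 8*(-20))*207 = 456 + (-37 + 160)*207 = 456 + 123*207 = 456 + 25461 = 25917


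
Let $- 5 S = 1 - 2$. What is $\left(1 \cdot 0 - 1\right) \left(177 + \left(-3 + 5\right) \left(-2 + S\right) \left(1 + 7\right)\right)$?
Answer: $- \frac{741}{5} \approx -148.2$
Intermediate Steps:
$S = \frac{1}{5}$ ($S = - \frac{1 - 2}{5} = \left(- \frac{1}{5}\right) \left(-1\right) = \frac{1}{5} \approx 0.2$)
$\left(1 \cdot 0 - 1\right) \left(177 + \left(-3 + 5\right) \left(-2 + S\right) \left(1 + 7\right)\right) = \left(1 \cdot 0 - 1\right) \left(177 + \left(-3 + 5\right) \left(-2 + \frac{1}{5}\right) \left(1 + 7\right)\right) = \left(0 - 1\right) \left(177 + 2 \left(- \frac{9}{5}\right) 8\right) = - (177 - \frac{144}{5}) = \left(-1\right) \frac{741}{5} = - \frac{741}{5}$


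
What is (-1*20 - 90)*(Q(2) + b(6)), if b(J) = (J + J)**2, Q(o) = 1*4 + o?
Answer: -16500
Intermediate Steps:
Q(o) = 4 + o
b(J) = 4*J**2 (b(J) = (2*J)**2 = 4*J**2)
(-1*20 - 90)*(Q(2) + b(6)) = (-1*20 - 90)*((4 + 2) + 4*6**2) = (-20 - 90)*(6 + 4*36) = -110*(6 + 144) = -110*150 = -16500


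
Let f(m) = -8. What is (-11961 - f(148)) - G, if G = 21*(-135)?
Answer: -9118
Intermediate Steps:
G = -2835
(-11961 - f(148)) - G = (-11961 - 1*(-8)) - 1*(-2835) = (-11961 + 8) + 2835 = -11953 + 2835 = -9118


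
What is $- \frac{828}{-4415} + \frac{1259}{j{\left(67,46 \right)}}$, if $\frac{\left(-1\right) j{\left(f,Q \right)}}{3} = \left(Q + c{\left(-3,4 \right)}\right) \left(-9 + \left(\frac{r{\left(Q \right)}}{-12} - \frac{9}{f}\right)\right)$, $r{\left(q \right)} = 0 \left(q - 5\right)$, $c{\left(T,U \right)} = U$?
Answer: $\frac{89685779}{81059400} \approx 1.1064$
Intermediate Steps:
$r{\left(q \right)} = 0$ ($r{\left(q \right)} = 0 \left(-5 + q\right) = 0$)
$j{\left(f,Q \right)} = - 3 \left(-9 - \frac{9}{f}\right) \left(4 + Q\right)$ ($j{\left(f,Q \right)} = - 3 \left(Q + 4\right) \left(-9 + \left(\frac{0}{-12} - \frac{9}{f}\right)\right) = - 3 \left(4 + Q\right) \left(-9 + \left(0 \left(- \frac{1}{12}\right) - \frac{9}{f}\right)\right) = - 3 \left(4 + Q\right) \left(-9 + \left(0 - \frac{9}{f}\right)\right) = - 3 \left(4 + Q\right) \left(-9 - \frac{9}{f}\right) = - 3 \left(-9 - \frac{9}{f}\right) \left(4 + Q\right)$)
$- \frac{828}{-4415} + \frac{1259}{j{\left(67,46 \right)}} = - \frac{828}{-4415} + \frac{1259}{27 \cdot \frac{1}{67} \left(4 + 46 + 67 \left(4 + 46\right)\right)} = \left(-828\right) \left(- \frac{1}{4415}\right) + \frac{1259}{27 \cdot \frac{1}{67} \left(4 + 46 + 67 \cdot 50\right)} = \frac{828}{4415} + \frac{1259}{27 \cdot \frac{1}{67} \left(4 + 46 + 3350\right)} = \frac{828}{4415} + \frac{1259}{27 \cdot \frac{1}{67} \cdot 3400} = \frac{828}{4415} + \frac{1259}{\frac{91800}{67}} = \frac{828}{4415} + 1259 \cdot \frac{67}{91800} = \frac{828}{4415} + \frac{84353}{91800} = \frac{89685779}{81059400}$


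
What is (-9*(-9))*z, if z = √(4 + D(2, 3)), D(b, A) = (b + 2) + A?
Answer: 81*√11 ≈ 268.65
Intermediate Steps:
D(b, A) = 2 + A + b (D(b, A) = (2 + b) + A = 2 + A + b)
z = √11 (z = √(4 + (2 + 3 + 2)) = √(4 + 7) = √11 ≈ 3.3166)
(-9*(-9))*z = (-9*(-9))*√11 = 81*√11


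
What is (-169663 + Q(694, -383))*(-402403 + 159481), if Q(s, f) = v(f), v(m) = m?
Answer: 41307914412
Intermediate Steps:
Q(s, f) = f
(-169663 + Q(694, -383))*(-402403 + 159481) = (-169663 - 383)*(-402403 + 159481) = -170046*(-242922) = 41307914412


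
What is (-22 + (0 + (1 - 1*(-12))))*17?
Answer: -153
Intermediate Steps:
(-22 + (0 + (1 - 1*(-12))))*17 = (-22 + (0 + (1 + 12)))*17 = (-22 + (0 + 13))*17 = (-22 + 13)*17 = -9*17 = -153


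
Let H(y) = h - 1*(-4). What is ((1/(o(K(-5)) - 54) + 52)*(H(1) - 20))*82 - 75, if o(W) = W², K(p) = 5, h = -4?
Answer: -2473655/29 ≈ -85299.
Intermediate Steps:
H(y) = 0 (H(y) = -4 - 1*(-4) = -4 + 4 = 0)
((1/(o(K(-5)) - 54) + 52)*(H(1) - 20))*82 - 75 = ((1/(5² - 54) + 52)*(0 - 20))*82 - 75 = ((1/(25 - 54) + 52)*(-20))*82 - 75 = ((1/(-29) + 52)*(-20))*82 - 75 = ((-1/29 + 52)*(-20))*82 - 75 = ((1507/29)*(-20))*82 - 75 = -30140/29*82 - 75 = -2471480/29 - 75 = -2473655/29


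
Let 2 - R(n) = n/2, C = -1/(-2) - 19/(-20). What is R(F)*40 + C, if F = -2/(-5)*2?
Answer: 1309/20 ≈ 65.450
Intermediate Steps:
F = ⅘ (F = -2*(-⅕)*2 = (⅖)*2 = ⅘ ≈ 0.80000)
C = 29/20 (C = -1*(-½) - 19*(-1/20) = ½ + 19/20 = 29/20 ≈ 1.4500)
R(n) = 2 - n/2
R(F)*40 + C = (2 - ½*⅘)*40 + 29/20 = (2 - ⅖)*40 + 29/20 = (8/5)*40 + 29/20 = 64 + 29/20 = 1309/20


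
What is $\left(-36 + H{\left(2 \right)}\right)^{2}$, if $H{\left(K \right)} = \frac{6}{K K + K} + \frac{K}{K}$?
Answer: $1156$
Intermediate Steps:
$H{\left(K \right)} = 1 + \frac{6}{K + K^{2}}$ ($H{\left(K \right)} = \frac{6}{K^{2} + K} + 1 = \frac{6}{K + K^{2}} + 1 = 1 + \frac{6}{K + K^{2}}$)
$\left(-36 + H{\left(2 \right)}\right)^{2} = \left(-36 + \frac{6 + 2 + 2^{2}}{2 \left(1 + 2\right)}\right)^{2} = \left(-36 + \frac{6 + 2 + 4}{2 \cdot 3}\right)^{2} = \left(-36 + \frac{1}{2} \cdot \frac{1}{3} \cdot 12\right)^{2} = \left(-36 + 2\right)^{2} = \left(-34\right)^{2} = 1156$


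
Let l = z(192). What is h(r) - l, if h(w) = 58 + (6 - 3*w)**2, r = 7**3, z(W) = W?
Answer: 1046395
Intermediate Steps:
r = 343
l = 192
h(r) - l = (58 + 9*(-2 + 343)**2) - 1*192 = (58 + 9*341**2) - 192 = (58 + 9*116281) - 192 = (58 + 1046529) - 192 = 1046587 - 192 = 1046395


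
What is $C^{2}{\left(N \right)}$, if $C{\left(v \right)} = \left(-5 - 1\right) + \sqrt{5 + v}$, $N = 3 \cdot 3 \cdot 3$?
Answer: $68 - 48 \sqrt{2} \approx 0.11775$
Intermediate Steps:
$N = 27$ ($N = 9 \cdot 3 = 27$)
$C{\left(v \right)} = -6 + \sqrt{5 + v}$
$C^{2}{\left(N \right)} = \left(-6 + \sqrt{5 + 27}\right)^{2} = \left(-6 + \sqrt{32}\right)^{2} = \left(-6 + 4 \sqrt{2}\right)^{2}$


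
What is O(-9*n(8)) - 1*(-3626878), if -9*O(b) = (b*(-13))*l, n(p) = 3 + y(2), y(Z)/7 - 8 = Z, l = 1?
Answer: 3625929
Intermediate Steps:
y(Z) = 56 + 7*Z
n(p) = 73 (n(p) = 3 + (56 + 7*2) = 3 + (56 + 14) = 3 + 70 = 73)
O(b) = 13*b/9 (O(b) = -b*(-13)/9 = -(-13*b)/9 = -(-13)*b/9 = 13*b/9)
O(-9*n(8)) - 1*(-3626878) = 13*(-9*73)/9 - 1*(-3626878) = (13/9)*(-657) + 3626878 = -949 + 3626878 = 3625929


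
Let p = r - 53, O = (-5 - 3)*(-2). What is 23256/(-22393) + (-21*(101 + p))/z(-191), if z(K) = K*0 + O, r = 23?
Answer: -33760059/358288 ≈ -94.226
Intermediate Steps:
O = 16 (O = -8*(-2) = 16)
p = -30 (p = 23 - 53 = -30)
z(K) = 16 (z(K) = K*0 + 16 = 0 + 16 = 16)
23256/(-22393) + (-21*(101 + p))/z(-191) = 23256/(-22393) - 21*(101 - 30)/16 = 23256*(-1/22393) - 21*71*(1/16) = -23256/22393 - 1491*1/16 = -23256/22393 - 1491/16 = -33760059/358288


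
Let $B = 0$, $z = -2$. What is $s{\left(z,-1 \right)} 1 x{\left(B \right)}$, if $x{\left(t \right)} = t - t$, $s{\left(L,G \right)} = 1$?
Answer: $0$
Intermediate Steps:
$x{\left(t \right)} = 0$
$s{\left(z,-1 \right)} 1 x{\left(B \right)} = 1 \cdot 1 \cdot 0 = 1 \cdot 0 = 0$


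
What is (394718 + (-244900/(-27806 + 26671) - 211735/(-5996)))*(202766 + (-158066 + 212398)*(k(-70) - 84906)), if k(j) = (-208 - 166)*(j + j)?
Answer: -475252158171465958193/680546 ≈ -6.9834e+14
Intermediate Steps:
k(j) = -748*j
(394718 + (-244900/(-27806 + 26671) - 211735/(-5996)))*(202766 + (-158066 + 212398)*(k(-70) - 84906)) = (394718 + (-244900/(-27806 + 26671) - 211735/(-5996)))*(202766 + (-158066 + 212398)*(-748*(-70) - 84906)) = (394718 + (-244900/(-1135) - 211735*(-1/5996)))*(202766 + 54332*(52360 - 84906)) = (394718 + (-244900*(-1/1135) + 211735/5996))*(202766 + 54332*(-32546)) = (394718 + (48980/227 + 211735/5996))*(202766 - 1768289272) = (394718 + 341747925/1361092)*(-1768086506) = (537589259981/1361092)*(-1768086506) = -475252158171465958193/680546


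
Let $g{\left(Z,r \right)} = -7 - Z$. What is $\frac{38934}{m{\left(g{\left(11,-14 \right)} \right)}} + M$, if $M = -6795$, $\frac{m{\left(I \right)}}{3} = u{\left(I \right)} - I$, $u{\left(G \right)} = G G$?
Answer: $- \frac{128384}{19} \approx -6757.1$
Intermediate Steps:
$u{\left(G \right)} = G^{2}$
$m{\left(I \right)} = - 3 I + 3 I^{2}$ ($m{\left(I \right)} = 3 \left(I^{2} - I\right) = - 3 I + 3 I^{2}$)
$\frac{38934}{m{\left(g{\left(11,-14 \right)} \right)}} + M = \frac{38934}{3 \left(-7 - 11\right) \left(-1 - 18\right)} - 6795 = \frac{38934}{3 \left(-18\right) \left(-1 - 18\right)} - 6795 = \frac{38934}{3 \left(-18\right) \left(-19\right)} - 6795 = \frac{38934}{1026} - 6795 = 38934 \cdot \frac{1}{1026} - 6795 = \frac{721}{19} - 6795 = - \frac{128384}{19}$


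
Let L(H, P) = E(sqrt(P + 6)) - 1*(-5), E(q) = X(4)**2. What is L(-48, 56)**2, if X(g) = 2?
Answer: 81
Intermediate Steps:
E(q) = 4 (E(q) = 2**2 = 4)
L(H, P) = 9 (L(H, P) = 4 - 1*(-5) = 4 + 5 = 9)
L(-48, 56)**2 = 9**2 = 81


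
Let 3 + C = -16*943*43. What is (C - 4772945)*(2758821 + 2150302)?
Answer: -26615949261036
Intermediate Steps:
C = -648787 (C = -3 - 16*943*43 = -3 - 15088*43 = -3 - 648784 = -648787)
(C - 4772945)*(2758821 + 2150302) = (-648787 - 4772945)*(2758821 + 2150302) = -5421732*4909123 = -26615949261036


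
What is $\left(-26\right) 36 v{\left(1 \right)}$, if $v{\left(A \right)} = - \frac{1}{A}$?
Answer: $936$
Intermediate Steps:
$\left(-26\right) 36 v{\left(1 \right)} = \left(-26\right) 36 \left(- 1^{-1}\right) = - 936 \left(\left(-1\right) 1\right) = \left(-936\right) \left(-1\right) = 936$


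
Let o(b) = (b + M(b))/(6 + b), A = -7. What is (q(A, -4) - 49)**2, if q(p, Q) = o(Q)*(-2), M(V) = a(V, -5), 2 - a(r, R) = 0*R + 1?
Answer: 2116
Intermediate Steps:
a(r, R) = 1 (a(r, R) = 2 - (0*R + 1) = 2 - (0 + 1) = 2 - 1*1 = 2 - 1 = 1)
M(V) = 1
o(b) = (1 + b)/(6 + b) (o(b) = (b + 1)/(6 + b) = (1 + b)/(6 + b))
q(p, Q) = -2*(1 + Q)/(6 + Q) (q(p, Q) = ((1 + Q)/(6 + Q))*(-2) = -2*(1 + Q)/(6 + Q))
(q(A, -4) - 49)**2 = (2*(-1 - 1*(-4))/(6 - 4) - 49)**2 = (2*(-1 + 4)/2 - 49)**2 = (2*(1/2)*3 - 49)**2 = (3 - 49)**2 = (-46)**2 = 2116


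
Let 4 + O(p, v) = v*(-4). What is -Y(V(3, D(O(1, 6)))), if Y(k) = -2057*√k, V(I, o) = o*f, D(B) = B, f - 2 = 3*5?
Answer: 4114*I*√119 ≈ 44878.0*I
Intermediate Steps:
O(p, v) = -4 - 4*v (O(p, v) = -4 + v*(-4) = -4 - 4*v)
f = 17 (f = 2 + 3*5 = 2 + 15 = 17)
V(I, o) = 17*o (V(I, o) = o*17 = 17*o)
-Y(V(3, D(O(1, 6)))) = -(-2057)*√(17*(-4 - 4*6)) = -(-2057)*√(17*(-4 - 24)) = -(-2057)*√(17*(-28)) = -(-2057)*√(-476) = -(-2057)*2*I*√119 = -(-4114)*I*√119 = 4114*I*√119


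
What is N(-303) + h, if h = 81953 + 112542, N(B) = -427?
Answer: 194068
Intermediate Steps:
h = 194495
N(-303) + h = -427 + 194495 = 194068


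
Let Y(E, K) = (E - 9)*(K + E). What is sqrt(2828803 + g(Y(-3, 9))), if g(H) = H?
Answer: sqrt(2828731) ≈ 1681.9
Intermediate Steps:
Y(E, K) = (-9 + E)*(E + K)
sqrt(2828803 + g(Y(-3, 9))) = sqrt(2828803 + ((-3)**2 - 9*(-3) - 9*9 - 3*9)) = sqrt(2828803 + (9 + 27 - 81 - 27)) = sqrt(2828803 - 72) = sqrt(2828731)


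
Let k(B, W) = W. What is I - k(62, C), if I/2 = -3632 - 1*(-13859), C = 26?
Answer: 20428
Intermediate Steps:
I = 20454 (I = 2*(-3632 - 1*(-13859)) = 2*(-3632 + 13859) = 2*10227 = 20454)
I - k(62, C) = 20454 - 1*26 = 20454 - 26 = 20428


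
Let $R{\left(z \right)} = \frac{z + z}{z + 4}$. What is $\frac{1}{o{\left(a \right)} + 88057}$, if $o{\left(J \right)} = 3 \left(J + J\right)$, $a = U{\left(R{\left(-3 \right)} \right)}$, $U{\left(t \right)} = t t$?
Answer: $\frac{1}{88273} \approx 1.1328 \cdot 10^{-5}$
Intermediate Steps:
$R{\left(z \right)} = \frac{2 z}{4 + z}$
$U{\left(t \right)} = t^{2}$
$a = 36$ ($a = \left(2 \left(-3\right) \frac{1}{4 - 3}\right)^{2} = \left(2 \left(-3\right) 1^{-1}\right)^{2} = \left(2 \left(-3\right) 1\right)^{2} = \left(-6\right)^{2} = 36$)
$o{\left(J \right)} = 6 J$ ($o{\left(J \right)} = 3 \cdot 2 J = 6 J$)
$\frac{1}{o{\left(a \right)} + 88057} = \frac{1}{6 \cdot 36 + 88057} = \frac{1}{216 + 88057} = \frac{1}{88273}$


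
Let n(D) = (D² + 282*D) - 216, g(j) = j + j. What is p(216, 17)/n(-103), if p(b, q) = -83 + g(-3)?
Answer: 89/18653 ≈ 0.0047714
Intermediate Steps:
g(j) = 2*j
n(D) = -216 + D² + 282*D
p(b, q) = -89 (p(b, q) = -83 + 2*(-3) = -83 - 6 = -89)
p(216, 17)/n(-103) = -89/(-216 + (-103)² + 282*(-103)) = -89/(-216 + 10609 - 29046) = -89/(-18653) = -89*(-1/18653) = 89/18653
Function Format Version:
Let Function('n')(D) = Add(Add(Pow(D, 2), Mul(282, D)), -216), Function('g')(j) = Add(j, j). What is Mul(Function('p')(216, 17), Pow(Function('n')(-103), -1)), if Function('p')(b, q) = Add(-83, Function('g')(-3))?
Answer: Rational(89, 18653) ≈ 0.0047714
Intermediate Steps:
Function('g')(j) = Mul(2, j)
Function('n')(D) = Add(-216, Pow(D, 2), Mul(282, D))
Function('p')(b, q) = -89 (Function('p')(b, q) = Add(-83, Mul(2, -3)) = Add(-83, -6) = -89)
Mul(Function('p')(216, 17), Pow(Function('n')(-103), -1)) = Mul(-89, Pow(Add(-216, Pow(-103, 2), Mul(282, -103)), -1)) = Mul(-89, Pow(Add(-216, 10609, -29046), -1)) = Mul(-89, Pow(-18653, -1)) = Mul(-89, Rational(-1, 18653)) = Rational(89, 18653)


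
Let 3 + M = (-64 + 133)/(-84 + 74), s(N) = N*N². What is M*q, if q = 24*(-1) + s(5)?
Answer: -9999/10 ≈ -999.90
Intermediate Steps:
s(N) = N³
M = -99/10 (M = -3 + (-64 + 133)/(-84 + 74) = -3 + 69/(-10) = -3 + 69*(-⅒) = -3 - 69/10 = -99/10 ≈ -9.9000)
q = 101 (q = 24*(-1) + 5³ = -24 + 125 = 101)
M*q = -99/10*101 = -9999/10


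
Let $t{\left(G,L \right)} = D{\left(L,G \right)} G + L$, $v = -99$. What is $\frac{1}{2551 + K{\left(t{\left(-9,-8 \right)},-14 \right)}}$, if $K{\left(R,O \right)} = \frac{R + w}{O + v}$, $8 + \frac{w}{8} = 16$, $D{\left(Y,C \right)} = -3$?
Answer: $\frac{113}{288180} \approx 0.00039212$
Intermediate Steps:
$w = 64$ ($w = -64 + 8 \cdot 16 = -64 + 128 = 64$)
$t{\left(G,L \right)} = L - 3 G$ ($t{\left(G,L \right)} = - 3 G + L = L - 3 G$)
$K{\left(R,O \right)} = \frac{64 + R}{-99 + O}$ ($K{\left(R,O \right)} = \frac{R + 64}{O - 99} = \frac{64 + R}{-99 + O}$)
$\frac{1}{2551 + K{\left(t{\left(-9,-8 \right)},-14 \right)}} = \frac{1}{2551 + \frac{64 - -19}{-99 - 14}} = \frac{1}{2551 + \frac{64 + \left(-8 + 27\right)}{-113}} = \frac{1}{2551 - \frac{64 + 19}{113}} = \frac{1}{2551 - \frac{83}{113}} = \frac{1}{\frac{288180}{113}} = \frac{113}{288180}$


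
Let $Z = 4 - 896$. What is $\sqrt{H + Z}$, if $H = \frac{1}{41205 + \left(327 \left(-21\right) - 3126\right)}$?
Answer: $\frac{i \sqrt{83523309}}{306} \approx 29.866 i$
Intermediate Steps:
$Z = -892$ ($Z = 4 - 896 = -892$)
$H = \frac{1}{31212}$ ($H = \frac{1}{41205 - 9993} = \frac{1}{31212} \approx 3.2039 \cdot 10^{-5}$)
$\sqrt{H + Z} = \sqrt{\frac{1}{31212} - 892} = \sqrt{- \frac{27841103}{31212}} = \frac{i \sqrt{83523309}}{306}$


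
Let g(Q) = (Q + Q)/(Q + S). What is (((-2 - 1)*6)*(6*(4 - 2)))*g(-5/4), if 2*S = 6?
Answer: 2160/7 ≈ 308.57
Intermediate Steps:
S = 3 (S = (1/2)*6 = 3)
g(Q) = 2*Q/(3 + Q) (g(Q) = (Q + Q)/(Q + 3) = (2*Q)/(3 + Q) = 2*Q/(3 + Q))
(((-2 - 1)*6)*(6*(4 - 2)))*g(-5/4) = (((-2 - 1)*6)*(6*(4 - 2)))*(2*(-5/4)/(3 - 5/4)) = ((-3*6)*(6*2))*(2*(-5*1/4)/(3 - 5*1/4)) = (-18*12)*(2*(-5/4)/(3 - 5/4)) = -432*(-5)/(4*7/4) = -432*(-5)*4/(4*7) = -216*(-10/7) = 2160/7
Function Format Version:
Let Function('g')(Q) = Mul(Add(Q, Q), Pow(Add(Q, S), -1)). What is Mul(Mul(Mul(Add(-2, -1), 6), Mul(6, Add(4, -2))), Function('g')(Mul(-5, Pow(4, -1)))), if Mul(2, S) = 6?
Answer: Rational(2160, 7) ≈ 308.57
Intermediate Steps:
S = 3 (S = Mul(Rational(1, 2), 6) = 3)
Function('g')(Q) = Mul(2, Q, Pow(Add(3, Q), -1)) (Function('g')(Q) = Mul(Add(Q, Q), Pow(Add(Q, 3), -1)) = Mul(Mul(2, Q), Pow(Add(3, Q), -1)) = Mul(2, Q, Pow(Add(3, Q), -1)))
Mul(Mul(Mul(Add(-2, -1), 6), Mul(6, Add(4, -2))), Function('g')(Mul(-5, Pow(4, -1)))) = Mul(Mul(Mul(Add(-2, -1), 6), Mul(6, Add(4, -2))), Mul(2, Mul(-5, Pow(4, -1)), Pow(Add(3, Mul(-5, Pow(4, -1))), -1))) = Mul(Mul(Mul(-3, 6), Mul(6, 2)), Mul(2, Mul(-5, Rational(1, 4)), Pow(Add(3, Mul(-5, Rational(1, 4))), -1))) = Mul(Mul(-18, 12), Mul(2, Rational(-5, 4), Pow(Add(3, Rational(-5, 4)), -1))) = Mul(-216, Mul(2, Rational(-5, 4), Pow(Rational(7, 4), -1))) = Mul(-216, Mul(2, Rational(-5, 4), Rational(4, 7))) = Mul(-216, Rational(-10, 7)) = Rational(2160, 7)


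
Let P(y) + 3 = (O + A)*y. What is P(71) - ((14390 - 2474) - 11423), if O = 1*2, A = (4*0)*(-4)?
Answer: -354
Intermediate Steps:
A = 0 (A = 0*(-4) = 0)
O = 2
P(y) = -3 + 2*y (P(y) = -3 + (2 + 0)*y = -3 + 2*y)
P(71) - ((14390 - 2474) - 11423) = (-3 + 2*71) - ((14390 - 2474) - 11423) = (-3 + 142) - (11916 - 11423) = 139 - 1*493 = 139 - 493 = -354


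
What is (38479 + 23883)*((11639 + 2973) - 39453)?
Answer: -1549134442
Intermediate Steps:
(38479 + 23883)*((11639 + 2973) - 39453) = 62362*(14612 - 39453) = 62362*(-24841) = -1549134442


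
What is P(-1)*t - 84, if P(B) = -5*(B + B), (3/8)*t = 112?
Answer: 8708/3 ≈ 2902.7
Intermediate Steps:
t = 896/3 (t = (8/3)*112 = 896/3 ≈ 298.67)
P(B) = -10*B
P(-1)*t - 84 = -10*(-1)*(896/3) - 84 = 10*(896/3) - 84 = 8960/3 - 84 = 8708/3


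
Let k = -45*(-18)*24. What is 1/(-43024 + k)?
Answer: -1/23584 ≈ -4.2402e-5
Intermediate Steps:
k = 19440 (k = 810*24 = 19440)
1/(-43024 + k) = 1/(-43024 + 19440) = 1/(-23584) = -1/23584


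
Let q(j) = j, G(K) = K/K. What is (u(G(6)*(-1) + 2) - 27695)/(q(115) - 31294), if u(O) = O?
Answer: 27694/31179 ≈ 0.88823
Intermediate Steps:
G(K) = 1
(u(G(6)*(-1) + 2) - 27695)/(q(115) - 31294) = ((1*(-1) + 2) - 27695)/(115 - 31294) = ((-1 + 2) - 27695)/(-31179) = (1 - 27695)*(-1/31179) = -27694*(-1/31179) = 27694/31179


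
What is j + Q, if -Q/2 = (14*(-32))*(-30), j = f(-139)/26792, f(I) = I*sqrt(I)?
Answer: -26880 - 139*I*sqrt(139)/26792 ≈ -26880.0 - 0.061167*I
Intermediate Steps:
f(I) = I**(3/2)
j = -139*I*sqrt(139)/26792 (j = (-139)**(3/2)/26792 = -139*I*sqrt(139)*(1/26792) = -139*I*sqrt(139)/26792 ≈ -0.061167*I)
Q = -26880 (Q = -2*14*(-32)*(-30) = -(-896)*(-30) = -2*13440 = -26880)
j + Q = -139*I*sqrt(139)/26792 - 26880 = -26880 - 139*I*sqrt(139)/26792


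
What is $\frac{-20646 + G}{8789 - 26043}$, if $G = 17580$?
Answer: $\frac{1533}{8627} \approx 0.1777$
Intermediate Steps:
$\frac{-20646 + G}{8789 - 26043} = \frac{-20646 + 17580}{8789 - 26043} = - \frac{3066}{-17254} = \left(-3066\right) \left(- \frac{1}{17254}\right) = \frac{1533}{8627}$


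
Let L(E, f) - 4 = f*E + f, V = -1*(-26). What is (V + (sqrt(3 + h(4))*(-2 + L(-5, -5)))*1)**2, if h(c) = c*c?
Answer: 9872 + 1144*sqrt(19) ≈ 14859.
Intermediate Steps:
h(c) = c**2
V = 26
L(E, f) = 4 + f + E*f (L(E, f) = 4 + (f*E + f) = 4 + (E*f + f) = 4 + (f + E*f) = 4 + f + E*f)
(V + (sqrt(3 + h(4))*(-2 + L(-5, -5)))*1)**2 = (26 + (sqrt(3 + 4**2)*(-2 + (4 - 5 - 5*(-5))))*1)**2 = (26 + (sqrt(3 + 16)*(-2 + (4 - 5 + 25)))*1)**2 = (26 + (sqrt(19)*(-2 + 24))*1)**2 = (26 + (sqrt(19)*22)*1)**2 = (26 + (22*sqrt(19))*1)**2 = (26 + 22*sqrt(19))**2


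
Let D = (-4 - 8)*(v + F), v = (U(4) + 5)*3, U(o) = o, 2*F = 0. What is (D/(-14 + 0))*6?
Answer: 972/7 ≈ 138.86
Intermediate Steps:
F = 0 (F = (½)*0 = 0)
v = 27 (v = (4 + 5)*3 = 9*3 = 27)
D = -324 (D = (-4 - 8)*(27 + 0) = -12*27 = -324)
(D/(-14 + 0))*6 = -324/(-14 + 0)*6 = -324/(-14)*6 = -324*(-1/14)*6 = (162/7)*6 = 972/7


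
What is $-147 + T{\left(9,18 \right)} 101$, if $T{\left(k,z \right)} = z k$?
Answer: $16215$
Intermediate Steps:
$T{\left(k,z \right)} = k z$
$-147 + T{\left(9,18 \right)} 101 = -147 + 9 \cdot 18 \cdot 101 = -147 + 162 \cdot 101 = -147 + 16362 = 16215$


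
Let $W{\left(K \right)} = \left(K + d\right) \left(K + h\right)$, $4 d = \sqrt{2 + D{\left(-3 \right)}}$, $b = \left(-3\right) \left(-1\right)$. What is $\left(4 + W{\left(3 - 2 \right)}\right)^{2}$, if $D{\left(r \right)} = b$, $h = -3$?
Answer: $\frac{\left(4 - \sqrt{5}\right)^{2}}{4} \approx 0.77786$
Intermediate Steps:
$b = 3$
$D{\left(r \right)} = 3$
$d = \frac{\sqrt{5}}{4}$ ($d = \frac{\sqrt{2 + 3}}{4} = \frac{\sqrt{5}}{4} \approx 0.55902$)
$W{\left(K \right)} = \left(-3 + K\right) \left(K + \frac{\sqrt{5}}{4}\right)$ ($W{\left(K \right)} = \left(K + \frac{\sqrt{5}}{4}\right) \left(K - 3\right) = \left(K + \frac{\sqrt{5}}{4}\right) \left(-3 + K\right) = \left(-3 + K\right) \left(K + \frac{\sqrt{5}}{4}\right)$)
$\left(4 + W{\left(3 - 2 \right)}\right)^{2} = \left(4 - \left(- \left(3 - 2\right)^{2} + 3 \left(3 - 2\right) + \frac{3 \sqrt{5}}{4} - \frac{\left(3 - 2\right) \sqrt{5}}{4}\right)\right)^{2} = \left(4 + \left(1^{2} - 3 - \frac{3 \sqrt{5}}{4} + \frac{1}{4} \cdot 1 \sqrt{5}\right)\right)^{2} = \left(4 + \left(1 - 3 - \frac{3 \sqrt{5}}{4} + \frac{\sqrt{5}}{4}\right)\right)^{2} = \left(4 - \left(2 + \frac{\sqrt{5}}{2}\right)\right)^{2} = \left(2 - \frac{\sqrt{5}}{2}\right)^{2}$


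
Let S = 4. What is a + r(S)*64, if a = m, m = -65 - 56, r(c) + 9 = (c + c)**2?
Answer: 3399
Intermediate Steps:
r(c) = -9 + 4*c**2 (r(c) = -9 + (c + c)**2 = -9 + (2*c)**2 = -9 + 4*c**2)
m = -121
a = -121
a + r(S)*64 = -121 + (-9 + 4*4**2)*64 = -121 + (-9 + 4*16)*64 = -121 + (-9 + 64)*64 = -121 + 55*64 = -121 + 3520 = 3399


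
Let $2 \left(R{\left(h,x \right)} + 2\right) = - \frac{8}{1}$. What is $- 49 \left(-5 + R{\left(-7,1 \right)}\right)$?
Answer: $539$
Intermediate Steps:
$R{\left(h,x \right)} = -6$ ($R{\left(h,x \right)} = -2 + \frac{\left(-8\right) 1^{-1}}{2} = -2 + \frac{\left(-8\right) 1}{2} = -2 + \frac{1}{2} \left(-8\right) = -2 - 4 = -6$)
$- 49 \left(-5 + R{\left(-7,1 \right)}\right) = - 49 \left(-5 - 6\right) = \left(-49\right) \left(-11\right) = 539$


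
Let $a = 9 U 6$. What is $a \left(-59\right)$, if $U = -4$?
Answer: $12744$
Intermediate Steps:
$a = -216$ ($a = 9 \left(-4\right) 6 = \left(-36\right) 6 = -216$)
$a \left(-59\right) = \left(-216\right) \left(-59\right) = 12744$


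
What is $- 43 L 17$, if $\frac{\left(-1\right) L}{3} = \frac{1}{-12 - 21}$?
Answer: $- \frac{731}{11} \approx -66.455$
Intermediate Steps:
$L = \frac{1}{11}$ ($L = - \frac{3}{-12 - 21} = - \frac{3}{-33} = \left(-3\right) \left(- \frac{1}{33}\right) = \frac{1}{11} \approx 0.090909$)
$- 43 L 17 = \left(-43\right) \frac{1}{11} \cdot 17 = \left(- \frac{43}{11}\right) 17 = - \frac{731}{11}$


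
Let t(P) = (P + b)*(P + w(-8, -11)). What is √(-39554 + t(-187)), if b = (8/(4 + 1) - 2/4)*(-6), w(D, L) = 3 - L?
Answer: I*√151530/5 ≈ 77.854*I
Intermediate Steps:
b = -33/5 (b = (8/5 - 2*¼)*(-6) = (8*(⅕) - ½)*(-6) = (8/5 - ½)*(-6) = (11/10)*(-6) = -33/5 ≈ -6.6000)
t(P) = (14 + P)*(-33/5 + P) (t(P) = (P - 33/5)*(P + (3 - 1*(-11))) = (-33/5 + P)*(P + (3 + 11)) = (-33/5 + P)*(P + 14) = (-33/5 + P)*(14 + P) = (14 + P)*(-33/5 + P))
√(-39554 + t(-187)) = √(-39554 + (-462/5 + (-187)² + (37/5)*(-187))) = √(-39554 + (-462/5 + 34969 - 6919/5)) = √(-39554 + 167464/5) = √(-30306/5) = I*√151530/5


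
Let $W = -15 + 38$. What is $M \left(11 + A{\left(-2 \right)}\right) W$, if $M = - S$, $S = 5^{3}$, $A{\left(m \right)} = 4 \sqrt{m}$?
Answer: $-31625 - 11500 i \sqrt{2} \approx -31625.0 - 16263.0 i$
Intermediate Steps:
$S = 125$
$W = 23$
$M = -125$ ($M = \left(-1\right) 125 = -125$)
$M \left(11 + A{\left(-2 \right)}\right) W = - 125 \left(11 + 4 \sqrt{-2}\right) 23 = - 125 \left(11 + 4 i \sqrt{2}\right) 23 = \left(-1375 - 500 i \sqrt{2}\right) 23 = -31625 - 11500 i \sqrt{2}$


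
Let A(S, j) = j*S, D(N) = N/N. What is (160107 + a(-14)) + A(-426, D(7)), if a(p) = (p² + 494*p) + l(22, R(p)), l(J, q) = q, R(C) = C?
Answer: 152947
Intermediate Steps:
D(N) = 1
A(S, j) = S*j
a(p) = p² + 495*p (a(p) = (p² + 494*p) + p = p² + 495*p)
(160107 + a(-14)) + A(-426, D(7)) = (160107 - 14*(495 - 14)) - 426*1 = (160107 - 14*481) - 426 = (160107 - 6734) - 426 = 153373 - 426 = 152947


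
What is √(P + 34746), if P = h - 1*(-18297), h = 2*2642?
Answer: √58327 ≈ 241.51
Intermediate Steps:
h = 5284
P = 23581 (P = 5284 - 1*(-18297) = 5284 + 18297 = 23581)
√(P + 34746) = √(23581 + 34746) = √58327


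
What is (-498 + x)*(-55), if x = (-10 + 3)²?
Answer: 24695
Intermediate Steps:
x = 49 (x = (-7)² = 49)
(-498 + x)*(-55) = (-498 + 49)*(-55) = -449*(-55) = 24695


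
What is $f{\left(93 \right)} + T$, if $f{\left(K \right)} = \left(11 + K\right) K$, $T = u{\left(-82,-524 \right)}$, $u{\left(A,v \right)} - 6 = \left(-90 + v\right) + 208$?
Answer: $9272$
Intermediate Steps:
$u{\left(A,v \right)} = 124 + v$ ($u{\left(A,v \right)} = 6 + \left(\left(-90 + v\right) + 208\right) = 6 + \left(118 + v\right) = 124 + v$)
$T = -400$ ($T = 124 - 524 = -400$)
$f{\left(K \right)} = K \left(11 + K\right)$
$f{\left(93 \right)} + T = 93 \left(11 + 93\right) - 400 = 93 \cdot 104 - 400 = 9672 - 400 = 9272$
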